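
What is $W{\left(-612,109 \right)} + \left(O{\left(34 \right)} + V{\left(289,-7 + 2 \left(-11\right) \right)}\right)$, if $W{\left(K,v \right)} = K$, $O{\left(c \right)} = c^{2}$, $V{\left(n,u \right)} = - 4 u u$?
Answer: $-2820$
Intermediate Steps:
$V{\left(n,u \right)} = - 4 u^{2}$
$W{\left(-612,109 \right)} + \left(O{\left(34 \right)} + V{\left(289,-7 + 2 \left(-11\right) \right)}\right) = -612 + \left(34^{2} - 4 \left(-7 + 2 \left(-11\right)\right)^{2}\right) = -612 + \left(1156 - 4 \left(-7 - 22\right)^{2}\right) = -612 + \left(1156 - 4 \left(-29\right)^{2}\right) = -612 + \left(1156 - 3364\right) = -612 - 2208 = -2820$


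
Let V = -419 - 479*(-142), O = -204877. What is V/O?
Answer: -67599/204877 ≈ -0.32995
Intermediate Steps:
V = 67599 (V = -419 + 68018 = 67599)
V/O = 67599/(-204877) = 67599*(-1/204877) = -67599/204877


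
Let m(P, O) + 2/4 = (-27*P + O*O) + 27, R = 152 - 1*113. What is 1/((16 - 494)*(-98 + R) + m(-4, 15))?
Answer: 2/57123 ≈ 3.5012e-5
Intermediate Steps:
R = 39 (R = 152 - 113 = 39)
m(P, O) = 53/2 + O**2 - 27*P (m(P, O) = -1/2 + ((-27*P + O*O) + 27) = -1/2 + ((-27*P + O**2) + 27) = -1/2 + ((O**2 - 27*P) + 27) = -1/2 + (27 + O**2 - 27*P) = 53/2 + O**2 - 27*P)
1/((16 - 494)*(-98 + R) + m(-4, 15)) = 1/((16 - 494)*(-98 + 39) + (53/2 + 15**2 - 27*(-4))) = 1/(-478*(-59) + (53/2 + 225 + 108)) = 1/(28202 + 719/2) = 1/(57123/2) = 2/57123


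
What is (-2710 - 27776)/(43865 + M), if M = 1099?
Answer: -5081/7494 ≈ -0.67801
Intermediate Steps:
(-2710 - 27776)/(43865 + M) = (-2710 - 27776)/(43865 + 1099) = -30486/44964 = -30486*1/44964 = -5081/7494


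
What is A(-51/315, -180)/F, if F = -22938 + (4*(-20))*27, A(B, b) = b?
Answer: 30/4183 ≈ 0.0071719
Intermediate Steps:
F = -25098 (F = -22938 - 80*27 = -22938 - 2160 = -25098)
A(-51/315, -180)/F = -180/(-25098) = -180*(-1/25098) = 30/4183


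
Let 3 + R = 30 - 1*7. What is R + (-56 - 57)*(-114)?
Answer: 12902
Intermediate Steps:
R = 20 (R = -3 + (30 - 1*7) = -3 + (30 - 7) = -3 + 23 = 20)
R + (-56 - 57)*(-114) = 20 + (-56 - 57)*(-114) = 20 - 113*(-114) = 20 + 12882 = 12902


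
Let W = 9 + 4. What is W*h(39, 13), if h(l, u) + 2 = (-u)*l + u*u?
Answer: -4420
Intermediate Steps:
W = 13
h(l, u) = -2 + u² - l*u (h(l, u) = -2 + ((-u)*l + u*u) = -2 + (-l*u + u²) = -2 + (u² - l*u) = -2 + u² - l*u)
W*h(39, 13) = 13*(-2 + 13² - 1*39*13) = 13*(-2 + 169 - 507) = 13*(-340) = -4420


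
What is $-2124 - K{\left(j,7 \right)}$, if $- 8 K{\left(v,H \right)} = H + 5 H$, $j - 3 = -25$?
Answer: $- \frac{8475}{4} \approx -2118.8$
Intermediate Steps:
$j = -22$ ($j = 3 - 25 = -22$)
$K{\left(v,H \right)} = - \frac{3 H}{4}$ ($K{\left(v,H \right)} = - \frac{H + 5 H}{8} = - \frac{6 H}{8} = - \frac{3 H}{4}$)
$-2124 - K{\left(j,7 \right)} = -2124 - \left(- \frac{3}{4}\right) 7 = -2124 - - \frac{21}{4} = -2124 + \frac{21}{4} = - \frac{8475}{4}$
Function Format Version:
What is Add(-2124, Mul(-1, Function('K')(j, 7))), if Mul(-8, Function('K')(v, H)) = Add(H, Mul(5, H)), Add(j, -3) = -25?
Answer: Rational(-8475, 4) ≈ -2118.8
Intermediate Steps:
j = -22 (j = Add(3, -25) = -22)
Function('K')(v, H) = Mul(Rational(-3, 4), H) (Function('K')(v, H) = Mul(Rational(-1, 8), Add(H, Mul(5, H))) = Mul(Rational(-1, 8), Mul(6, H)) = Mul(Rational(-3, 4), H))
Add(-2124, Mul(-1, Function('K')(j, 7))) = Add(-2124, Mul(-1, Mul(Rational(-3, 4), 7))) = Add(-2124, Mul(-1, Rational(-21, 4))) = Add(-2124, Rational(21, 4)) = Rational(-8475, 4)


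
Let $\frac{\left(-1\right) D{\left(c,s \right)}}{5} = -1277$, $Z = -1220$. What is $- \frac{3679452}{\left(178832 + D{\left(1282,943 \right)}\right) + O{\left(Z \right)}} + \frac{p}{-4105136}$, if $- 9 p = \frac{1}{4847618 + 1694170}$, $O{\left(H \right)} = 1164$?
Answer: $- \frac{3659682362071641601}{185379577808128704} \approx -19.742$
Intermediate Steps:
$D{\left(c,s \right)} = 6385$ ($D{\left(c,s \right)} = \left(-5\right) \left(-1277\right) = 6385$)
$p = - \frac{1}{58876092}$ ($p = - \frac{1}{9 \left(4847618 + 1694170\right)} = - \frac{1}{9 \cdot 6541788} = \left(- \frac{1}{9}\right) \frac{1}{6541788} = - \frac{1}{58876092} \approx -1.6985 \cdot 10^{-8}$)
$- \frac{3679452}{\left(178832 + D{\left(1282,943 \right)}\right) + O{\left(Z \right)}} + \frac{p}{-4105136} = - \frac{3679452}{\left(178832 + 6385\right) + 1164} - \frac{1}{58876092 \left(-4105136\right)} = - \frac{3679452}{185217 + 1164} - - \frac{1}{241694364808512} = - \frac{3679452}{186381} + \frac{1}{241694364808512} = \left(-3679452\right) \frac{1}{186381} + \frac{1}{241694364808512} = - \frac{136276}{6903} + \frac{1}{241694364808512} = - \frac{3659682362071641601}{185379577808128704}$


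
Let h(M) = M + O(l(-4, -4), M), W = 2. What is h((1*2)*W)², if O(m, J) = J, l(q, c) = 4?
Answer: 64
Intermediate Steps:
h(M) = 2*M (h(M) = M + M = 2*M)
h((1*2)*W)² = (2*((1*2)*2))² = (2*(2*2))² = (2*4)² = 8² = 64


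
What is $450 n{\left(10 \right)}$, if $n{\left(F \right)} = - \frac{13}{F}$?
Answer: $-585$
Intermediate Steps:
$450 n{\left(10 \right)} = 450 \left(- \frac{13}{10}\right) = -585$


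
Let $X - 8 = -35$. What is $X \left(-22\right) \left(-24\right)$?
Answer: $-14256$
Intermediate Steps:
$X = -27$ ($X = 8 - 35 = -27$)
$X \left(-22\right) \left(-24\right) = \left(-27\right) \left(-22\right) \left(-24\right) = 594 \left(-24\right) = -14256$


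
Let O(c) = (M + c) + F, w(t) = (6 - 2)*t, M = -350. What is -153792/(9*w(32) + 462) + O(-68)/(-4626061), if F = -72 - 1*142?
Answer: -118575025544/1244410409 ≈ -95.286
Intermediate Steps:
F = -214 (F = -72 - 142 = -214)
w(t) = 4*t
O(c) = -564 + c (O(c) = (-350 + c) - 214 = -564 + c)
-153792/(9*w(32) + 462) + O(-68)/(-4626061) = -153792/(9*(4*32) + 462) + (-564 - 68)/(-4626061) = -153792/(9*128 + 462) - 632*(-1/4626061) = -153792/(1152 + 462) + 632/4626061 = -153792/1614 + 632/4626061 = -153792*1/1614 + 632/4626061 = -25632/269 + 632/4626061 = -118575025544/1244410409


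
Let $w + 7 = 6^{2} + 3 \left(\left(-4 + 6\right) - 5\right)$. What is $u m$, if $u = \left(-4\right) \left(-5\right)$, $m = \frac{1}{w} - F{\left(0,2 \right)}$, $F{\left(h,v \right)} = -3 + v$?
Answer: $21$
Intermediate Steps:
$w = 20$ ($w = -7 + \left(6^{2} + 3 \left(\left(-4 + 6\right) - 5\right)\right) = -7 + \left(36 + 3 \left(2 - 5\right)\right) = -7 + \left(36 + 3 \left(-3\right)\right) = -7 + \left(36 - 9\right) = -7 + 27 = 20$)
$m = \frac{21}{20}$ ($m = \frac{1}{20} - \left(-3 + 2\right) = \frac{1}{20} - -1 = \frac{1}{20} + 1 = \frac{21}{20} \approx 1.05$)
$u = 20$
$u m = 20 \cdot \frac{21}{20} = 21$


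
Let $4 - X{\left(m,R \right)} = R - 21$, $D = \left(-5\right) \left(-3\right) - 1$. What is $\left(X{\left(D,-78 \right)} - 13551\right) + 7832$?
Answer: $-5616$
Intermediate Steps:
$D = 14$ ($D = 15 - 1 = 14$)
$X{\left(m,R \right)} = 25 - R$ ($X{\left(m,R \right)} = 4 - \left(R - 21\right) = 4 - \left(-21 + R\right) = 25 - R$)
$\left(X{\left(D,-78 \right)} - 13551\right) + 7832 = \left(\left(25 - -78\right) - 13551\right) + 7832 = \left(\left(25 + 78\right) - 13551\right) + 7832 = \left(103 - 13551\right) + 7832 = -13448 + 7832 = -5616$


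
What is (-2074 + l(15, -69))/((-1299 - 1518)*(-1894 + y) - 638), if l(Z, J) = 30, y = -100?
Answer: -511/1404115 ≈ -0.00036393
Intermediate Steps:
(-2074 + l(15, -69))/((-1299 - 1518)*(-1894 + y) - 638) = (-2074 + 30)/((-1299 - 1518)*(-1894 - 100) - 638) = -2044/(-2817*(-1994) - 638) = -2044/(5617098 - 638) = -2044/5616460 = -2044*1/5616460 = -511/1404115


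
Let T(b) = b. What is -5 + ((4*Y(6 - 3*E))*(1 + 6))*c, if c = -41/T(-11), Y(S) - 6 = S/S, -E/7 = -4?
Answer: 7981/11 ≈ 725.54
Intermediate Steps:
E = 28 (E = -7*(-4) = 28)
Y(S) = 7 (Y(S) = 6 + S/S = 6 + 1 = 7)
c = 41/11 (c = -41/(-11) = -41*(-1/11) = 41/11 ≈ 3.7273)
-5 + ((4*Y(6 - 3*E))*(1 + 6))*c = -5 + ((4*7)*(1 + 6))*(41/11) = -5 + (28*7)*(41/11) = -5 + 196*(41/11) = -5 + 8036/11 = 7981/11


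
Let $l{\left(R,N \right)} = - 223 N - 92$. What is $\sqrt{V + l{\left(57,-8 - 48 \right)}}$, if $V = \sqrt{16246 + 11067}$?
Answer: $\sqrt{12396 + \sqrt{27313}} \approx 112.08$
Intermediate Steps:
$l{\left(R,N \right)} = -92 - 223 N$
$V = \sqrt{27313} \approx 165.27$
$\sqrt{V + l{\left(57,-8 - 48 \right)}} = \sqrt{\sqrt{27313} - \left(92 + 223 \left(-8 - 48\right)\right)} = \sqrt{\sqrt{27313} - -12396} = \sqrt{\sqrt{27313} + \left(-92 + 12488\right)} = \sqrt{\sqrt{27313} + 12396} = \sqrt{12396 + \sqrt{27313}}$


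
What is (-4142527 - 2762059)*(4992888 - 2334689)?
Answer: -18353763600614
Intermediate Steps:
(-4142527 - 2762059)*(4992888 - 2334689) = -6904586*2658199 = -18353763600614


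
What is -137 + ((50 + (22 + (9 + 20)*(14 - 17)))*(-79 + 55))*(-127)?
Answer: -45857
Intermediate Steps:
-137 + ((50 + (22 + (9 + 20)*(14 - 17)))*(-79 + 55))*(-127) = -137 + ((50 + (22 + 29*(-3)))*(-24))*(-127) = -137 + ((50 + (22 - 87))*(-24))*(-127) = -137 + ((50 - 65)*(-24))*(-127) = -137 - 15*(-24)*(-127) = -137 + 360*(-127) = -137 - 45720 = -45857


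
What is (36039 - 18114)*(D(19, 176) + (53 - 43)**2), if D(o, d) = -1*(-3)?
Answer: 1846275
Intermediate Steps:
D(o, d) = 3
(36039 - 18114)*(D(19, 176) + (53 - 43)**2) = (36039 - 18114)*(3 + (53 - 43)**2) = 17925*(3 + 10**2) = 17925*(3 + 100) = 17925*103 = 1846275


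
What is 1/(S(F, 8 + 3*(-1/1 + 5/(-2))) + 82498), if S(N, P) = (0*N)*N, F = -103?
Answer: 1/82498 ≈ 1.2122e-5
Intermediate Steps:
S(N, P) = 0 (S(N, P) = 0*N = 0)
1/(S(F, 8 + 3*(-1/1 + 5/(-2))) + 82498) = 1/(0 + 82498) = 1/82498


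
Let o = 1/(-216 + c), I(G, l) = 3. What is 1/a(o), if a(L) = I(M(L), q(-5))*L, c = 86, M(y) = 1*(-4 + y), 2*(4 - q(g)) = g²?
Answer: -130/3 ≈ -43.333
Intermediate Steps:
q(g) = 4 - g²/2
M(y) = -4 + y
o = -1/130 (o = 1/(-216 + 86) = 1/(-130) = -1/130 ≈ -0.0076923)
a(L) = 3*L
1/a(o) = 1/(3*(-1/130)) = 1/(-3/130) = -130/3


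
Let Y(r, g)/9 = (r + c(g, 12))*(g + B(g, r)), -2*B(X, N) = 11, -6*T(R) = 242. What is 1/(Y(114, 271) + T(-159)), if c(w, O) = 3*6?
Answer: 3/946121 ≈ 3.1708e-6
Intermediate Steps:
c(w, O) = 18
T(R) = -121/3 (T(R) = -⅙*242 = -121/3)
B(X, N) = -11/2 (B(X, N) = -½*11 = -11/2)
Y(r, g) = 9*(18 + r)*(-11/2 + g) (Y(r, g) = 9*((r + 18)*(g - 11/2)) = 9*((18 + r)*(-11/2 + g)) = 9*(18 + r)*(-11/2 + g))
1/(Y(114, 271) + T(-159)) = 1/((-891 + 162*271 - 99/2*114 + 9*271*114) - 121/3) = 1/((-891 + 43902 - 5643 + 278046) - 121/3) = 1/(315414 - 121/3) = 1/(946121/3) = 3/946121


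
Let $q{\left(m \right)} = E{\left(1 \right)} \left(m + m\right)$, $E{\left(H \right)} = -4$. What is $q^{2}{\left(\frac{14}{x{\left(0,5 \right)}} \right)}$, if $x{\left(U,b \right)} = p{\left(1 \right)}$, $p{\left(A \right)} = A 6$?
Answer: $\frac{3136}{9} \approx 348.44$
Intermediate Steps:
$p{\left(A \right)} = 6 A$
$x{\left(U,b \right)} = 6$ ($x{\left(U,b \right)} = 6 \cdot 1 = 6$)
$q{\left(m \right)} = - 8 m$ ($q{\left(m \right)} = - 4 \left(m + m\right) = - 4 \cdot 2 m = - 8 m$)
$q^{2}{\left(\frac{14}{x{\left(0,5 \right)}} \right)} = \left(- 8 \cdot \frac{14}{6}\right)^{2} = \left(- 8 \cdot 14 \cdot \frac{1}{6}\right)^{2} = \left(\left(-8\right) \frac{7}{3}\right)^{2} = \left(- \frac{56}{3}\right)^{2} = \frac{3136}{9}$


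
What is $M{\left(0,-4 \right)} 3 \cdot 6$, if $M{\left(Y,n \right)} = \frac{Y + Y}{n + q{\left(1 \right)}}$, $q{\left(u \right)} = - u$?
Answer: $0$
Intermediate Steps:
$M{\left(Y,n \right)} = \frac{2 Y}{-1 + n}$ ($M{\left(Y,n \right)} = \frac{Y + Y}{n - 1} = \frac{2 Y}{n - 1} = \frac{2 Y}{-1 + n}$)
$M{\left(0,-4 \right)} 3 \cdot 6 = 2 \cdot 0 \frac{1}{-1 - 4} \cdot 3 \cdot 6 = 2 \cdot 0 \frac{1}{-5} \cdot 3 \cdot 6 = 2 \cdot 0 \left(- \frac{1}{5}\right) 3 \cdot 6 = 0 \cdot 3 \cdot 6 = 0 \cdot 6 = 0$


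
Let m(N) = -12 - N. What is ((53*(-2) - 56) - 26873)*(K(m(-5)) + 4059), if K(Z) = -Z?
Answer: -109924310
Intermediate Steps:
((53*(-2) - 56) - 26873)*(K(m(-5)) + 4059) = ((53*(-2) - 56) - 26873)*(-(-12 - 1*(-5)) + 4059) = ((-106 - 56) - 26873)*(-(-12 + 5) + 4059) = (-162 - 26873)*(-1*(-7) + 4059) = -27035*(7 + 4059) = -27035*4066 = -109924310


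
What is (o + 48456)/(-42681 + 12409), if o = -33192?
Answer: -477/946 ≈ -0.50423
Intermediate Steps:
(o + 48456)/(-42681 + 12409) = (-33192 + 48456)/(-42681 + 12409) = 15264/(-30272) = 15264*(-1/30272) = -477/946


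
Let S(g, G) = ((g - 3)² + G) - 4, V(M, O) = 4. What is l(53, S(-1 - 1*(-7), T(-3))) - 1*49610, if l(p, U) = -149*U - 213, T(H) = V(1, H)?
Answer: -51164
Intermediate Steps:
T(H) = 4
S(g, G) = -4 + G + (-3 + g)² (S(g, G) = ((-3 + g)² + G) - 4 = (G + (-3 + g)²) - 4 = -4 + G + (-3 + g)²)
l(p, U) = -213 - 149*U
l(53, S(-1 - 1*(-7), T(-3))) - 1*49610 = (-213 - 149*(-4 + 4 + (-3 + (-1 - 1*(-7)))²)) - 1*49610 = (-213 - 149*(-4 + 4 + (-3 + (-1 + 7))²)) - 49610 = (-213 - 149*(-4 + 4 + (-3 + 6)²)) - 49610 = (-213 - 149*(-4 + 4 + 3²)) - 49610 = (-213 - 149*(-4 + 4 + 9)) - 49610 = (-213 - 149*9) - 49610 = (-213 - 1341) - 49610 = -1554 - 49610 = -51164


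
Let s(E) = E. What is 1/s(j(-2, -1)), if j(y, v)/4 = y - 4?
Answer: -1/24 ≈ -0.041667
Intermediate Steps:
j(y, v) = -16 + 4*y (j(y, v) = 4*(y - 4) = 4*(-4 + y) = -16 + 4*y)
1/s(j(-2, -1)) = 1/(-16 + 4*(-2)) = 1/(-16 - 8) = 1/(-24) = -1/24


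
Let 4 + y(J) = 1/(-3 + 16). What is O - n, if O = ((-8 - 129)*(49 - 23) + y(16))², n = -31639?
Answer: 2154318440/169 ≈ 1.2747e+7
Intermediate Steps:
y(J) = -51/13 (y(J) = -4 + 1/(-3 + 16) = -4 + 1/13 = -51/13)
O = 2148971449/169 (O = ((-8 - 129)*(49 - 23) - 51/13)² = (-137*26 - 51/13)² = (-3562 - 51/13)² = (-46357/13)² = 2148971449/169 ≈ 1.2716e+7)
O - n = 2148971449/169 - 1*(-31639) = 2148971449/169 + 31639 = 2154318440/169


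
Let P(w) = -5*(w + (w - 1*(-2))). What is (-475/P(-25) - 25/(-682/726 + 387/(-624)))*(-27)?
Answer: -12995685/34256 ≈ -379.37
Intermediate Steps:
P(w) = -10 - 10*w (P(w) = -5*(w + (w + 2)) = -5*(w + (2 + w)) = -5*(2 + 2*w) = -10 - 10*w)
(-475/P(-25) - 25/(-682/726 + 387/(-624)))*(-27) = (-475/(-10 - 10*(-25)) - 25/(-682/726 + 387/(-624)))*(-27) = (-475/(-10 + 250) - 25/(-682*1/726 + 387*(-1/624)))*(-27) = (-475/240 - 25/(-31/33 - 129/208))*(-27) = (-475*1/240 - 25/(-10705/6864))*(-27) = (-95/48 - 25*(-6864/10705))*(-27) = (-95/48 + 34320/2141)*(-27) = (1443965/102768)*(-27) = -12995685/34256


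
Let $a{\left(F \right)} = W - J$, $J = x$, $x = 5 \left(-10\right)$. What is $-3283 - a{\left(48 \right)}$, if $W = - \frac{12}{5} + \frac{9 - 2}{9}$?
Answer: $- \frac{149912}{45} \approx -3331.4$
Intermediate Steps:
$x = -50$
$J = -50$
$W = - \frac{73}{45}$ ($W = \left(-12\right) \frac{1}{5} + 7 \cdot \frac{1}{9} = - \frac{12}{5} + \frac{7}{9} = - \frac{73}{45} \approx -1.6222$)
$a{\left(F \right)} = \frac{2177}{45}$ ($a{\left(F \right)} = - \frac{73}{45} - -50 = - \frac{73}{45} + 50 = \frac{2177}{45}$)
$-3283 - a{\left(48 \right)} = -3283 - \frac{2177}{45} = - \frac{149912}{45}$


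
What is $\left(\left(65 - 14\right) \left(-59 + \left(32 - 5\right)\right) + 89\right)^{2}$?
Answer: $2380849$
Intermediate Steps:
$\left(\left(65 - 14\right) \left(-59 + \left(32 - 5\right)\right) + 89\right)^{2} = \left(51 \left(-59 + \left(32 - 5\right)\right) + 89\right)^{2} = \left(51 \left(-59 + 27\right) + 89\right)^{2} = \left(51 \left(-32\right) + 89\right)^{2} = \left(-1632 + 89\right)^{2} = \left(-1543\right)^{2} = 2380849$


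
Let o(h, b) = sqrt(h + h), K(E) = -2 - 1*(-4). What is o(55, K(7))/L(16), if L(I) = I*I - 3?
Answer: sqrt(110)/253 ≈ 0.041455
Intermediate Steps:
K(E) = 2 (K(E) = -2 + 4 = 2)
L(I) = -3 + I**2 (L(I) = I**2 - 3 = -3 + I**2)
o(h, b) = sqrt(2)*sqrt(h) (o(h, b) = sqrt(2*h) = sqrt(2)*sqrt(h))
o(55, K(7))/L(16) = (sqrt(2)*sqrt(55))/(-3 + 16**2) = sqrt(110)/(-3 + 256) = sqrt(110)/253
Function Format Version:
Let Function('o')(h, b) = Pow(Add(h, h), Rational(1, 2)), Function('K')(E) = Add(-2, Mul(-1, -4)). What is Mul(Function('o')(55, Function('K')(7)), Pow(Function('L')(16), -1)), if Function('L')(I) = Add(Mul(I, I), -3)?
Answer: Mul(Rational(1, 253), Pow(110, Rational(1, 2))) ≈ 0.041455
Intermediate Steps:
Function('K')(E) = 2 (Function('K')(E) = Add(-2, 4) = 2)
Function('L')(I) = Add(-3, Pow(I, 2)) (Function('L')(I) = Add(Pow(I, 2), -3) = Add(-3, Pow(I, 2)))
Function('o')(h, b) = Mul(Pow(2, Rational(1, 2)), Pow(h, Rational(1, 2))) (Function('o')(h, b) = Pow(Mul(2, h), Rational(1, 2)) = Mul(Pow(2, Rational(1, 2)), Pow(h, Rational(1, 2))))
Mul(Function('o')(55, Function('K')(7)), Pow(Function('L')(16), -1)) = Mul(Mul(Pow(2, Rational(1, 2)), Pow(55, Rational(1, 2))), Pow(Add(-3, Pow(16, 2)), -1)) = Mul(Pow(110, Rational(1, 2)), Pow(Add(-3, 256), -1)) = Mul(Pow(110, Rational(1, 2)), Pow(253, -1)) = Mul(Pow(110, Rational(1, 2)), Rational(1, 253)) = Mul(Rational(1, 253), Pow(110, Rational(1, 2)))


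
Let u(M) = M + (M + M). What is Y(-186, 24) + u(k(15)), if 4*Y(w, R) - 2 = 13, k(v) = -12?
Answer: -129/4 ≈ -32.250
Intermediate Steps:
Y(w, R) = 15/4 (Y(w, R) = ½ + (¼)*13 = ½ + 13/4 = 15/4)
u(M) = 3*M (u(M) = M + 2*M = 3*M)
Y(-186, 24) + u(k(15)) = 15/4 + 3*(-12) = 15/4 - 36 = -129/4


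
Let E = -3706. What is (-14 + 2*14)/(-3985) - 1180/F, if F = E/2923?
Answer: 6872385508/7384205 ≈ 930.69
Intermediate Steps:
F = -3706/2923 ≈ -1.2679
(-14 + 2*14)/(-3985) - 1180/F = (-14 + 2*14)/(-3985) - 1180/(-3706/2923) = (-14 + 28)*(-1/3985) - 1180*(-2923/3706) = 14*(-1/3985) + 1724570/1853 = -14/3985 + 1724570/1853 = 6872385508/7384205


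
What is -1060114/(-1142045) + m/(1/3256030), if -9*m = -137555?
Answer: 511502776748140276/10278405 ≈ 4.9765e+10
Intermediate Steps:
m = 137555/9 (m = -1/9*(-137555) = 137555/9 ≈ 15284.)
-1060114/(-1142045) + m/(1/3256030) = -1060114/(-1142045) + 137555/(9*(1/3256030)) = -1060114*(-1/1142045) + 137555/(9*(1/3256030)) = 1060114/1142045 + (137555/9)*3256030 = 1060114/1142045 + 447883206650/9 = 511502776748140276/10278405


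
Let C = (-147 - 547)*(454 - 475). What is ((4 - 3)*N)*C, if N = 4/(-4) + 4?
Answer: 43722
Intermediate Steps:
N = 3 (N = 4*(-1/4) + 4 = -1 + 4 = 3)
C = 14574 (C = -694*(-21) = 14574)
((4 - 3)*N)*C = ((4 - 3)*3)*14574 = (1*3)*14574 = 3*14574 = 43722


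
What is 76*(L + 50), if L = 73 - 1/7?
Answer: 65360/7 ≈ 9337.1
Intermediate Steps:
L = 510/7 (L = 73 - 1*1/7 = 73 - 1/7 = 510/7 ≈ 72.857)
76*(L + 50) = 76*(510/7 + 50) = 76*(860/7) = 65360/7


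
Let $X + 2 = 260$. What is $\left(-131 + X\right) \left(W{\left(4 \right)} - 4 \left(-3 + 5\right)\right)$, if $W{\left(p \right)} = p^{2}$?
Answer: $1016$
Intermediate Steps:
$X = 258$ ($X = -2 + 260 = 258$)
$\left(-131 + X\right) \left(W{\left(4 \right)} - 4 \left(-3 + 5\right)\right) = \left(-131 + 258\right) \left(4^{2} - 4 \left(-3 + 5\right)\right) = 127 \left(16 - 8\right) = 127 \cdot 8 = 1016$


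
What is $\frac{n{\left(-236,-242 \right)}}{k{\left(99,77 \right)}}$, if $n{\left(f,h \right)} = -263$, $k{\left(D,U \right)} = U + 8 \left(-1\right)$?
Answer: $- \frac{263}{69} \approx -3.8116$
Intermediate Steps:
$k{\left(D,U \right)} = -8 + U$ ($k{\left(D,U \right)} = U - 8 = -8 + U$)
$\frac{n{\left(-236,-242 \right)}}{k{\left(99,77 \right)}} = - \frac{263}{-8 + 77} = - \frac{263}{69}$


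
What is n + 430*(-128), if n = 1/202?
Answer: -11118079/202 ≈ -55040.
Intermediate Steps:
n = 1/202 ≈ 0.0049505
n + 430*(-128) = 1/202 + 430*(-128) = 1/202 - 55040 = -11118079/202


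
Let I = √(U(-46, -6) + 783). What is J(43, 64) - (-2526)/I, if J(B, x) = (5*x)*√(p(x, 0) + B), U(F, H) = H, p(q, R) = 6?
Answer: 2240 + 842*√777/259 ≈ 2330.6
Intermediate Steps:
I = √777 (I = √(-6 + 783) = √777 ≈ 27.875)
J(B, x) = 5*x*√(6 + B) (J(B, x) = (5*x)*√(6 + B) = 5*x*√(6 + B))
J(43, 64) - (-2526)/I = 5*64*√(6 + 43) - (-2526)/(√777) = 5*64*√49 - (-2526)*√777/777 = 5*64*7 - (-842)*√777/259 = 2240 + 842*√777/259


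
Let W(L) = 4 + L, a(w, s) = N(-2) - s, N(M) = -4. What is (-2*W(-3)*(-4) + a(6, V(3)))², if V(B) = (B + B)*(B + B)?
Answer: 1024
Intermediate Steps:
V(B) = 4*B² (V(B) = (2*B)*(2*B) = 4*B²)
a(w, s) = -4 - s
(-2*W(-3)*(-4) + a(6, V(3)))² = (-2*(4 - 3)*(-4) + (-4 - 4*3²))² = (-2*1*(-4) + (-4 - 4*9))² = (-2*(-4) + (-4 - 1*36))² = (8 + (-4 - 36))² = (8 - 40)² = (-32)² = 1024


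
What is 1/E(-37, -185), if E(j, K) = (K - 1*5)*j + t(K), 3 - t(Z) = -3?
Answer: 1/7036 ≈ 0.00014213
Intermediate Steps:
t(Z) = 6 (t(Z) = 3 - 1*(-3) = 3 + 3 = 6)
E(j, K) = 6 + j*(-5 + K) (E(j, K) = (K - 1*5)*j + 6 = (K - 5)*j + 6 = (-5 + K)*j + 6 = j*(-5 + K) + 6 = 6 + j*(-5 + K))
1/E(-37, -185) = 1/(6 - 5*(-37) - 185*(-37)) = 1/(6 + 185 + 6845) = 1/7036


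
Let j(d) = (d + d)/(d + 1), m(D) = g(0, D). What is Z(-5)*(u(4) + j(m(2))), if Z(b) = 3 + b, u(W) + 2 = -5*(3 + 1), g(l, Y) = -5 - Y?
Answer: 118/3 ≈ 39.333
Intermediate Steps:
u(W) = -22 (u(W) = -2 - 5*(3 + 1) = -2 - 5*4 = -2 - 20 = -22)
m(D) = -5 - D
j(d) = 2*d/(1 + d) (j(d) = (2*d)/(1 + d) = 2*d/(1 + d))
Z(-5)*(u(4) + j(m(2))) = (3 - 5)*(-22 + 2*(-5 - 1*2)/(1 + (-5 - 1*2))) = -2*(-22 + 2*(-5 - 2)/(1 + (-5 - 2))) = -2*(-22 + 2*(-7)/(1 - 7)) = -2*(-22 + 2*(-7)/(-6)) = -2*(-22 + 2*(-7)*(-1/6)) = -2*(-22 + 7/3) = -2*(-59/3) = 118/3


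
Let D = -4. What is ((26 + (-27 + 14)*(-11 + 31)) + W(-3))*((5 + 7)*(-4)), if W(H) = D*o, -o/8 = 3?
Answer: 6624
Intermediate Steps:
o = -24 (o = -8*3 = -24)
W(H) = 96 (W(H) = -4*(-24) = 96)
((26 + (-27 + 14)*(-11 + 31)) + W(-3))*((5 + 7)*(-4)) = ((26 + (-27 + 14)*(-11 + 31)) + 96)*((5 + 7)*(-4)) = ((26 - 13*20) + 96)*(12*(-4)) = ((26 - 260) + 96)*(-48) = (-234 + 96)*(-48) = -138*(-48) = 6624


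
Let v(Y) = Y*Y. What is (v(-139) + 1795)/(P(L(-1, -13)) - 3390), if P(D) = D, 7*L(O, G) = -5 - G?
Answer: -73906/11861 ≈ -6.2310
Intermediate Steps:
L(O, G) = -5/7 - G/7 (L(O, G) = (-5 - G)/7 = -5/7 - G/7)
v(Y) = Y²
(v(-139) + 1795)/(P(L(-1, -13)) - 3390) = ((-139)² + 1795)/((-5/7 - ⅐*(-13)) - 3390) = (19321 + 1795)/((-5/7 + 13/7) - 3390) = 21116/(8/7 - 3390) = 21116/(-23722/7) = 21116*(-7/23722) = -73906/11861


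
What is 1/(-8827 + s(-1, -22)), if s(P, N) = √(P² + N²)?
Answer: -91/803252 - √485/77915444 ≈ -0.00011357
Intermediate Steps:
s(P, N) = √(N² + P²)
1/(-8827 + s(-1, -22)) = 1/(-8827 + √((-22)² + (-1)²)) = 1/(-8827 + √(484 + 1)) = 1/(-8827 + √485)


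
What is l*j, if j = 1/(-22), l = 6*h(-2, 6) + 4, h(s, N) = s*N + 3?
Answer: 25/11 ≈ 2.2727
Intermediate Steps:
h(s, N) = 3 + N*s (h(s, N) = N*s + 3 = 3 + N*s)
l = -50 (l = 6*(3 + 6*(-2)) + 4 = 6*(3 - 12) + 4 = 6*(-9) + 4 = -54 + 4 = -50)
j = -1/22 ≈ -0.045455
l*j = -50*(-1/22) = 25/11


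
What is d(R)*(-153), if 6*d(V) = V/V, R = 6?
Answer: -51/2 ≈ -25.500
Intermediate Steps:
d(V) = ⅙ (d(V) = (V/V)/6 = (⅙)*1 = ⅙)
d(R)*(-153) = (⅙)*(-153) = -51/2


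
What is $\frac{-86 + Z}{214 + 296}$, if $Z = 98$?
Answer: $\frac{2}{85} \approx 0.023529$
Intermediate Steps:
$\frac{-86 + Z}{214 + 296} = \frac{-86 + 98}{214 + 296} = \frac{12}{510} = 12 \cdot \frac{1}{510} = \frac{2}{85}$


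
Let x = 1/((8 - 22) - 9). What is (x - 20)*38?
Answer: -17518/23 ≈ -761.65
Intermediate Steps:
x = -1/23 (x = 1/(-14 - 9) = 1/(-23) = -1/23 ≈ -0.043478)
(x - 20)*38 = (-1/23 - 20)*38 = -461/23*38 = -17518/23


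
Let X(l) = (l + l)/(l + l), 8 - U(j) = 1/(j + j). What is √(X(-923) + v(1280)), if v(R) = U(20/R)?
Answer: I*√23 ≈ 4.7958*I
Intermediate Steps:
U(j) = 8 - 1/(2*j) (U(j) = 8 - 1/(j + j) = 8 - 1/(2*j))
X(l) = 1 (X(l) = (2*l)/((2*l)) = (2*l)*(1/(2*l)) = 1)
v(R) = 8 - R/40 (v(R) = 8 - R/20/2 = 8 - R/40)
√(X(-923) + v(1280)) = √(1 + (8 - 1/40*1280)) = √(1 + (8 - 32)) = √(1 - 24) = √(-23) = I*√23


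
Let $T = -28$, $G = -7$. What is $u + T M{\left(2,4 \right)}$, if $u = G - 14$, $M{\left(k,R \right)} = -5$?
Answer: $119$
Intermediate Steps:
$u = -21$ ($u = -7 - 14 = -21$)
$u + T M{\left(2,4 \right)} = -21 - -140 = -21 + 140 = 119$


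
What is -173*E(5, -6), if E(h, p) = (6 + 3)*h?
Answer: -7785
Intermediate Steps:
E(h, p) = 9*h
-173*E(5, -6) = -1557*5 = -173*45 = -7785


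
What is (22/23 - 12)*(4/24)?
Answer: -127/69 ≈ -1.8406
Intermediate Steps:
(22/23 - 12)*(4/24) = (22*(1/23) - 12)*(4*(1/24)) = (22/23 - 12)*(⅙) = -254/23*⅙ = -127/69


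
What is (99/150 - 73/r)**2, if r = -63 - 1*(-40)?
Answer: 19439281/1322500 ≈ 14.699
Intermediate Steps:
r = -23 (r = -63 + 40 = -23)
(99/150 - 73/r)**2 = (99/150 - 73/(-23))**2 = (99*(1/150) - 73*(-1/23))**2 = (33/50 + 73/23)**2 = (4409/1150)**2 = 19439281/1322500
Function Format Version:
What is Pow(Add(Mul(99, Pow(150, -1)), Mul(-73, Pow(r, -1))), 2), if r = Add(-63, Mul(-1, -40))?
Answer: Rational(19439281, 1322500) ≈ 14.699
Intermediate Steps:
r = -23 (r = Add(-63, 40) = -23)
Pow(Add(Mul(99, Pow(150, -1)), Mul(-73, Pow(r, -1))), 2) = Pow(Add(Mul(99, Pow(150, -1)), Mul(-73, Pow(-23, -1))), 2) = Pow(Add(Mul(99, Rational(1, 150)), Mul(-73, Rational(-1, 23))), 2) = Pow(Add(Rational(33, 50), Rational(73, 23)), 2) = Pow(Rational(4409, 1150), 2) = Rational(19439281, 1322500)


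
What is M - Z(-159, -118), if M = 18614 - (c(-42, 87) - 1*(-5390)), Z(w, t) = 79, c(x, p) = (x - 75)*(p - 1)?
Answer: 23207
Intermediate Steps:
c(x, p) = (-1 + p)*(-75 + x) (c(x, p) = (-75 + x)*(-1 + p) = (-1 + p)*(-75 + x))
M = 23286 (M = 18614 - ((75 - 1*(-42) - 75*87 + 87*(-42)) - 1*(-5390)) = 18614 - ((75 + 42 - 6525 - 3654) + 5390) = 18614 - (-10062 + 5390) = 18614 - 1*(-4672) = 18614 + 4672 = 23286)
M - Z(-159, -118) = 23286 - 1*79 = 23286 - 79 = 23207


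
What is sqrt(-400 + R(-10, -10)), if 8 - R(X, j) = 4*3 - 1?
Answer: I*sqrt(403) ≈ 20.075*I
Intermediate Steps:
R(X, j) = -3 (R(X, j) = 8 - (4*3 - 1) = 8 - (12 - 1) = 8 - 1*11 = 8 - 11 = -3)
sqrt(-400 + R(-10, -10)) = sqrt(-400 - 3) = sqrt(-403) = I*sqrt(403)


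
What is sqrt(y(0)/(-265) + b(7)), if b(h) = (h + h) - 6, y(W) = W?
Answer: 2*sqrt(2) ≈ 2.8284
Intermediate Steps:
b(h) = -6 + 2*h (b(h) = 2*h - 6 = -6 + 2*h)
sqrt(y(0)/(-265) + b(7)) = sqrt(0/(-265) + (-6 + 2*7)) = sqrt(0*(-1/265) + (-6 + 14)) = sqrt(0 + 8) = sqrt(8) = 2*sqrt(2)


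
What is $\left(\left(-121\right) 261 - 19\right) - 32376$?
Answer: $-63976$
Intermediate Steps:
$\left(\left(-121\right) 261 - 19\right) - 32376 = \left(-31581 - 19\right) - 32376 = -31600 - 32376 = -63976$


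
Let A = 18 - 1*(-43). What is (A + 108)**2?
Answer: 28561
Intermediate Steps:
A = 61 (A = 18 + 43 = 61)
(A + 108)**2 = (61 + 108)**2 = 169**2 = 28561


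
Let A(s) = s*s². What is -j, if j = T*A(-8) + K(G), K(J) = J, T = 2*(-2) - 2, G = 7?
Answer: -3079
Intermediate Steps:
T = -6 (T = -4 - 2 = -6)
A(s) = s³
j = 3079 (j = -6*(-8)³ + 7 = -6*(-512) + 7 = 3072 + 7 = 3079)
-j = -1*3079 = -3079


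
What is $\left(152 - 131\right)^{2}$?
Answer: $441$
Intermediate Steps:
$\left(152 - 131\right)^{2} = 21^{2} = 441$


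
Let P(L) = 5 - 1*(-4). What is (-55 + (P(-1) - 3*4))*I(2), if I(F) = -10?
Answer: 580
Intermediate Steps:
P(L) = 9 (P(L) = 5 + 4 = 9)
(-55 + (P(-1) - 3*4))*I(2) = (-55 + (9 - 3*4))*(-10) = (-55 + (9 - 12))*(-10) = (-55 - 3)*(-10) = -58*(-10) = 580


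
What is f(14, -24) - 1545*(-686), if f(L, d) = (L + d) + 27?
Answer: 1059887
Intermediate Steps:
f(L, d) = 27 + L + d
f(14, -24) - 1545*(-686) = (27 + 14 - 24) - 1545*(-686) = 17 + 1059870 = 1059887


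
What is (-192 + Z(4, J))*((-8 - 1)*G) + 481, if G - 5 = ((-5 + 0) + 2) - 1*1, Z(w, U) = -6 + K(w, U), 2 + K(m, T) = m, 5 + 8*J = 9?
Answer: 2245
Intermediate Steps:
J = ½ (J = -5/8 + (⅛)*9 = -5/8 + 9/8 = ½ ≈ 0.50000)
K(m, T) = -2 + m
Z(w, U) = -8 + w (Z(w, U) = -6 + (-2 + w) = -8 + w)
G = 1 (G = 5 + (((-5 + 0) + 2) - 1*1) = 5 + ((-5 + 2) - 1) = 5 + (-3 - 1) = 5 - 4 = 1)
(-192 + Z(4, J))*((-8 - 1)*G) + 481 = (-192 + (-8 + 4))*((-8 - 1)*1) + 481 = (-192 - 4)*(-9*1) + 481 = -196*(-9) + 481 = 1764 + 481 = 2245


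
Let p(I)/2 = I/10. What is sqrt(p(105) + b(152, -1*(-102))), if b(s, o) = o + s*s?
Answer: sqrt(23227) ≈ 152.40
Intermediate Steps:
p(I) = I/5 (p(I) = 2*(I/10) = I/5)
b(s, o) = o + s**2
sqrt(p(105) + b(152, -1*(-102))) = sqrt((1/5)*105 + (-1*(-102) + 152**2)) = sqrt(21 + (102 + 23104)) = sqrt(21 + 23206) = sqrt(23227)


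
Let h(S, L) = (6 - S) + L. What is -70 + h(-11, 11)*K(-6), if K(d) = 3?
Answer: 14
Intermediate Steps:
h(S, L) = 6 + L - S
-70 + h(-11, 11)*K(-6) = -70 + (6 + 11 - 1*(-11))*3 = -70 + (6 + 11 + 11)*3 = -70 + 28*3 = -70 + 84 = 14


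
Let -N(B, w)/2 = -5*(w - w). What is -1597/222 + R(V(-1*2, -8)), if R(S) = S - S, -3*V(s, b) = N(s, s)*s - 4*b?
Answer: -1597/222 ≈ -7.1937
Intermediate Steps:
N(B, w) = 0 (N(B, w) = -(-10)*(w - w) = -(-10)*0 = -2*0 = 0)
V(s, b) = 4*b/3 (V(s, b) = -(0*s - 4*b)/3 = -(0 - 4*b)/3 = -(-4)*b/3 = 4*b/3)
R(S) = 0
-1597/222 + R(V(-1*2, -8)) = -1597/222 + 0 = -1597/222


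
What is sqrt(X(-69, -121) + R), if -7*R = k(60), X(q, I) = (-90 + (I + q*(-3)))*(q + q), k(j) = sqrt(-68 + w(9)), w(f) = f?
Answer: sqrt(27048 - 7*I*sqrt(59))/7 ≈ 23.495 - 0.023352*I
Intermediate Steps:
k(j) = I*sqrt(59) (k(j) = sqrt(-68 + 9) = sqrt(-59) = I*sqrt(59))
X(q, I) = 2*q*(-90 + I - 3*q) (X(q, I) = (-90 + (I - 3*q))*(2*q) = (-90 + I - 3*q)*(2*q) = 2*q*(-90 + I - 3*q))
R = -I*sqrt(59)/7 ≈ -1.0973*I
sqrt(X(-69, -121) + R) = sqrt(2*(-69)*(-90 - 121 - 3*(-69)) - I*sqrt(59)/7) = sqrt(2*(-69)*(-90 - 121 + 207) - I*sqrt(59)/7) = sqrt(2*(-69)*(-4) - I*sqrt(59)/7) = sqrt(552 - I*sqrt(59)/7)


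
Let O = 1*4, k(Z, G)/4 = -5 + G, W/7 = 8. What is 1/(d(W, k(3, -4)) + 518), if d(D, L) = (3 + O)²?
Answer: 1/567 ≈ 0.0017637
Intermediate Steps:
W = 56 (W = 7*8 = 56)
k(Z, G) = -20 + 4*G (k(Z, G) = 4*(-5 + G) = -20 + 4*G)
O = 4
d(D, L) = 49 (d(D, L) = (3 + 4)² = 7² = 49)
1/(d(W, k(3, -4)) + 518) = 1/(49 + 518) = 1/567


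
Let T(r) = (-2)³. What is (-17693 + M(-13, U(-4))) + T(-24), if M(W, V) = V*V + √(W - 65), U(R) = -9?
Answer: -17620 + I*√78 ≈ -17620.0 + 8.8318*I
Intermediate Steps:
M(W, V) = V² + √(-65 + W)
T(r) = -8
(-17693 + M(-13, U(-4))) + T(-24) = (-17693 + ((-9)² + √(-65 - 13))) - 8 = (-17693 + (81 + √(-78))) - 8 = (-17693 + (81 + I*√78)) - 8 = (-17612 + I*√78) - 8 = -17620 + I*√78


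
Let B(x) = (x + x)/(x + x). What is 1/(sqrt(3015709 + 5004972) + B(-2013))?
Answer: -1/8020680 + sqrt(8020681)/8020680 ≈ 0.00035297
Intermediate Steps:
B(x) = 1 (B(x) = (2*x)/((2*x)) = (2*x)*(1/(2*x)) = 1)
1/(sqrt(3015709 + 5004972) + B(-2013)) = 1/(sqrt(3015709 + 5004972) + 1) = 1/(sqrt(8020681) + 1) = 1/(1 + sqrt(8020681))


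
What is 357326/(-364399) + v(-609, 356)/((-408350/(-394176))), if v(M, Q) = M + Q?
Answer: -18243080574386/74401165825 ≈ -245.20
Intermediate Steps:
357326/(-364399) + v(-609, 356)/((-408350/(-394176))) = 357326/(-364399) + (-609 + 356)/((-408350/(-394176))) = 357326*(-1/364399) - 253/((-408350*(-1/394176))) = -357326/364399 - 253/204175/197088 = -357326/364399 - 253*197088/204175 = -357326/364399 - 49863264/204175 = -18243080574386/74401165825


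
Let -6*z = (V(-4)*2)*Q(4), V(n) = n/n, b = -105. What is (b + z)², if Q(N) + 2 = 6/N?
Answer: 395641/36 ≈ 10990.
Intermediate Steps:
Q(N) = -2 + 6/N
V(n) = 1
z = ⅙ (z = -1*2*(-2 + 6/4)/6 = -(-2 + 6*(¼))/3 = -(-2 + 3/2)/3 = -(-1)/(3*2) = -⅙*(-1) = ⅙ ≈ 0.16667)
(b + z)² = (-105 + ⅙)² = (-629/6)² = 395641/36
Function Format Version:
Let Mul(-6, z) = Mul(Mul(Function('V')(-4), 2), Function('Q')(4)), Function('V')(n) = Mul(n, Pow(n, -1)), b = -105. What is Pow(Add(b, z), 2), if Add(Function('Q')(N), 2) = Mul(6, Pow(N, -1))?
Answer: Rational(395641, 36) ≈ 10990.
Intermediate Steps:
Function('Q')(N) = Add(-2, Mul(6, Pow(N, -1)))
Function('V')(n) = 1
z = Rational(1, 6) (z = Mul(Rational(-1, 6), Mul(Mul(1, 2), Add(-2, Mul(6, Pow(4, -1))))) = Mul(Rational(-1, 6), Mul(2, Add(-2, Mul(6, Rational(1, 4))))) = Mul(Rational(-1, 6), Mul(2, Add(-2, Rational(3, 2)))) = Mul(Rational(-1, 6), Mul(2, Rational(-1, 2))) = Mul(Rational(-1, 6), -1) = Rational(1, 6) ≈ 0.16667)
Pow(Add(b, z), 2) = Pow(Add(-105, Rational(1, 6)), 2) = Pow(Rational(-629, 6), 2) = Rational(395641, 36)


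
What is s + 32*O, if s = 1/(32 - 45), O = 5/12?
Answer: 517/39 ≈ 13.256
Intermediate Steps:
O = 5/12 (O = 5*(1/12) = 5/12 ≈ 0.41667)
s = -1/13 (s = 1/(-13) = -1/13 ≈ -0.076923)
s + 32*O = -1/13 + 32*(5/12) = -1/13 + 40/3 = 517/39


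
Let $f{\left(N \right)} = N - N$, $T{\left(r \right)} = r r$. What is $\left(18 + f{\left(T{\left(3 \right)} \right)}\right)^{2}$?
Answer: $324$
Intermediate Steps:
$T{\left(r \right)} = r^{2}$
$f{\left(N \right)} = 0$
$\left(18 + f{\left(T{\left(3 \right)} \right)}\right)^{2} = \left(18 + 0\right)^{2} = 18^{2} = 324$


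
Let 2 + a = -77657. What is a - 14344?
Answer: -92003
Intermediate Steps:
a = -77659 (a = -2 - 77657 = -77659)
a - 14344 = -77659 - 14344 = -92003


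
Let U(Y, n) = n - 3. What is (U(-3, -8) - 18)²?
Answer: 841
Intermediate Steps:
U(Y, n) = -3 + n
(U(-3, -8) - 18)² = ((-3 - 8) - 18)² = (-11 - 18)² = (-29)² = 841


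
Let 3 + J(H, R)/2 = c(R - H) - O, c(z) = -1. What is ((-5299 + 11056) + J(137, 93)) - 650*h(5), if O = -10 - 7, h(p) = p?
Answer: 2533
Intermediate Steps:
O = -17
J(H, R) = 26 (J(H, R) = -6 + 2*(-1 - 1*(-17)) = -6 + 2*(-1 + 17) = -6 + 2*16 = -6 + 32 = 26)
((-5299 + 11056) + J(137, 93)) - 650*h(5) = ((-5299 + 11056) + 26) - 650*5 = (5757 + 26) - 3250 = 5783 - 3250 = 2533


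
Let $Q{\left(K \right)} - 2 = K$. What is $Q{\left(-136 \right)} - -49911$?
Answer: $49777$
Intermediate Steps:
$Q{\left(K \right)} = 2 + K$
$Q{\left(-136 \right)} - -49911 = \left(2 - 136\right) - -49911 = -134 + 49911 = 49777$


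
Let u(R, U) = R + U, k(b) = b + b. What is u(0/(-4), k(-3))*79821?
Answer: -478926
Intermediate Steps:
k(b) = 2*b
u(0/(-4), k(-3))*79821 = (0/(-4) + 2*(-3))*79821 = (0*(-1/4) - 6)*79821 = (0 - 6)*79821 = -6*79821 = -478926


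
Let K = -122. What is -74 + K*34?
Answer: -4222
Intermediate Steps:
-74 + K*34 = -74 - 122*34 = -74 - 4148 = -4222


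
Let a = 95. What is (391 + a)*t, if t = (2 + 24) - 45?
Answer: -9234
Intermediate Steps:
t = -19 (t = 26 - 45 = -19)
(391 + a)*t = (391 + 95)*(-19) = 486*(-19) = -9234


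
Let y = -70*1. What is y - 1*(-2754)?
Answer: 2684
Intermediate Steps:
y = -70
y - 1*(-2754) = -70 - 1*(-2754) = -70 + 2754 = 2684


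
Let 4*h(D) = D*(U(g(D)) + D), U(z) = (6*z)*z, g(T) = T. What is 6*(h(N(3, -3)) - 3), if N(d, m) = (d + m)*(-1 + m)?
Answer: -18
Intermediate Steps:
N(d, m) = (-1 + m)*(d + m)
U(z) = 6*z²
h(D) = D*(D + 6*D²)/4 (h(D) = (D*(6*D² + D))/4 = (D*(D + 6*D²))/4 = D*(D + 6*D²)/4)
6*(h(N(3, -3)) - 3) = 6*(((-3)² - 1*3 - 1*(-3) + 3*(-3))²*(1 + 6*((-3)² - 1*3 - 1*(-3) + 3*(-3)))/4 - 3) = 6*((9 - 3 + 3 - 9)²*(1 + 6*(9 - 3 + 3 - 9))/4 - 3) = 6*((¼)*0²*(1 + 6*0) - 3) = 6*((¼)*0*(1 + 0) - 3) = 6*((¼)*0*1 - 3) = 6*(0 - 3) = 6*(-3) = -18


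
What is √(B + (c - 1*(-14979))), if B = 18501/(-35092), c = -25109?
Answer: I*√3118805544353/17546 ≈ 100.65*I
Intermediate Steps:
B = -18501/35092 (B = 18501*(-1/35092) = -18501/35092 ≈ -0.52721)
√(B + (c - 1*(-14979))) = √(-18501/35092 + (-25109 - 1*(-14979))) = √(-18501/35092 + (-25109 + 14979)) = √(-18501/35092 - 10130) = √(-355500461/35092) = I*√3118805544353/17546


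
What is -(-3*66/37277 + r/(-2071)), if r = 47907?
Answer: 1786239297/77200667 ≈ 23.138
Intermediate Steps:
-(-3*66/37277 + r/(-2071)) = -(-3*66/37277 + 47907/(-2071)) = -(-198*1/37277 + 47907*(-1/2071)) = -(-198/37277 - 47907/2071) = -1*(-1786239297/77200667) = 1786239297/77200667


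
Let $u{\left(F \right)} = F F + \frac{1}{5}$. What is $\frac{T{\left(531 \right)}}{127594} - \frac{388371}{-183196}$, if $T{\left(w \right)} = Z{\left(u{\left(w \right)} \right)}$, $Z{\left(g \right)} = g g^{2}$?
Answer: $\frac{256663466060283968354243}{1460919401500} \approx 1.7569 \cdot 10^{11}$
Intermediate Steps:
$u{\left(F \right)} = \frac{1}{5} + F^{2}$ ($u{\left(F \right)} = F^{2} + \frac{1}{5} = \frac{1}{5} + F^{2}$)
$Z{\left(g \right)} = g^{3}$
$T{\left(w \right)} = \left(\frac{1}{5} + w^{2}\right)^{3}$
$\frac{T{\left(531 \right)}}{127594} - \frac{388371}{-183196} = \frac{\frac{1}{125} \left(1 + 5 \cdot 531^{2}\right)^{3}}{127594} - \frac{388371}{-183196} = \frac{\left(1 + 5 \cdot 281961\right)^{3}}{125} \cdot \frac{1}{127594} - - \frac{388371}{183196} = \frac{\left(1 + 1409805\right)^{3}}{125} \cdot \frac{1}{127594} + \frac{388371}{183196} = \frac{1409806^{3}}{125} \cdot \frac{1}{127594} + \frac{388371}{183196} = \frac{1}{125} \cdot 2802064084992978616 \cdot \frac{1}{127594} + \frac{388371}{183196} = \frac{2802064084992978616}{125} \cdot \frac{1}{127594} + \frac{388371}{183196} = \frac{1401032042496489308}{7974625} + \frac{388371}{183196} = \frac{256663466060283968354243}{1460919401500}$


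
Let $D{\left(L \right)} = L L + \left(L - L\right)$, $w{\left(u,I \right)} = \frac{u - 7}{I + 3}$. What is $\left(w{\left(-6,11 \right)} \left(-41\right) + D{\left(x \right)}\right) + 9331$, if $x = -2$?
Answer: $\frac{131223}{14} \approx 9373.1$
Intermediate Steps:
$w{\left(u,I \right)} = \frac{-7 + u}{3 + I}$
$D{\left(L \right)} = L^{2}$ ($D{\left(L \right)} = L^{2} + 0 = L^{2}$)
$\left(w{\left(-6,11 \right)} \left(-41\right) + D{\left(x \right)}\right) + 9331 = \left(\frac{-7 - 6}{3 + 11} \left(-41\right) + \left(-2\right)^{2}\right) + 9331 = \left(\frac{1}{14} \left(-13\right) \left(-41\right) + 4\right) + 9331 = \left(\left(- \frac{13}{14}\right) \left(-41\right) + 4\right) + 9331 = \left(\frac{533}{14} + 4\right) + 9331 = \frac{589}{14} + 9331 = \frac{131223}{14}$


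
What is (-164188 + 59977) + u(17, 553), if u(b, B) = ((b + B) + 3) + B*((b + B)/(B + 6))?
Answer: -57618432/559 ≈ -1.0307e+5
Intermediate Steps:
u(b, B) = 3 + B + b + B*(B + b)/(6 + B) (u(b, B) = ((B + b) + 3) + B*((B + b)/(6 + B)) = (3 + B + b) + B*((B + b)/(6 + B)) = (3 + B + b) + B*(B + b)/(6 + B) = 3 + B + b + B*(B + b)/(6 + B))
(-164188 + 59977) + u(17, 553) = (-164188 + 59977) + (18 + 2*553² + 6*17 + 9*553 + 2*553*17)/(6 + 553) = -104211 + (18 + 2*305809 + 102 + 4977 + 18802)/559 = -104211 + (18 + 611618 + 102 + 4977 + 18802)/559 = -104211 + (1/559)*635517 = -104211 + 635517/559 = -57618432/559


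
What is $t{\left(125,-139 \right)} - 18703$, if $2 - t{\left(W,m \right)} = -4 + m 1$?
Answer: $-18558$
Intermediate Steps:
$t{\left(W,m \right)} = 6 - m$ ($t{\left(W,m \right)} = 2 - \left(-4 + m 1\right) = 2 - \left(-4 + m\right) = 6 - m$)
$t{\left(125,-139 \right)} - 18703 = \left(6 - -139\right) - 18703 = \left(6 + 139\right) - 18703 = 145 - 18703 = -18558$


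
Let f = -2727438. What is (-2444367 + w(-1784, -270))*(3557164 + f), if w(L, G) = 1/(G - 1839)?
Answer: -4277378586738904/2109 ≈ -2.0282e+12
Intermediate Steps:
w(L, G) = 1/(-1839 + G)
(-2444367 + w(-1784, -270))*(3557164 + f) = (-2444367 + 1/(-1839 - 270))*(3557164 - 2727438) = (-2444367 + 1/(-2109))*829726 = (-2444367 - 1/2109)*829726 = -5155170004/2109*829726 = -4277378586738904/2109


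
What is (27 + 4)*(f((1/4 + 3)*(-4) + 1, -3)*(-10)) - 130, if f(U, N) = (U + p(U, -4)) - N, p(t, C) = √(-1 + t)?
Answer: 2660 - 310*I*√13 ≈ 2660.0 - 1117.7*I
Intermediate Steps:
f(U, N) = U + √(-1 + U) - N (f(U, N) = (U + √(-1 + U)) - N = U + √(-1 + U) - N)
(27 + 4)*(f((1/4 + 3)*(-4) + 1, -3)*(-10)) - 130 = (27 + 4)*((((1/4 + 3)*(-4) + 1) + √(-1 + ((1/4 + 3)*(-4) + 1)) - 1*(-3))*(-10)) - 130 = 31*((((¼ + 3)*(-4) + 1) + √(-1 + ((¼ + 3)*(-4) + 1)) + 3)*(-10)) - 130 = 31*((((13/4)*(-4) + 1) + √(-1 + ((13/4)*(-4) + 1)) + 3)*(-10)) - 130 = 31*(((-13 + 1) + √(-1 + (-13 + 1)) + 3)*(-10)) - 130 = 31*((-12 + √(-1 - 12) + 3)*(-10)) - 130 = 31*((-12 + √(-13) + 3)*(-10)) - 130 = 31*((-12 + I*√13 + 3)*(-10)) - 130 = 31*((-9 + I*√13)*(-10)) - 130 = 31*(90 - 10*I*√13) - 130 = (2790 - 310*I*√13) - 130 = 2660 - 310*I*√13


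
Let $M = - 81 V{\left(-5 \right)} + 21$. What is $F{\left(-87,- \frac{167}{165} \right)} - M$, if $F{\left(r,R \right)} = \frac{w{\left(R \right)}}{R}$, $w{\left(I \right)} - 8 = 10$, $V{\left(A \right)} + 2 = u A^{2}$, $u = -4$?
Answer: $- \frac{1386231}{167} \approx -8300.8$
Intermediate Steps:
$V{\left(A \right)} = -2 - 4 A^{2}$
$w{\left(I \right)} = 18$ ($w{\left(I \right)} = 8 + 10 = 18$)
$F{\left(r,R \right)} = \frac{18}{R}$
$M = 8283$ ($M = - 81 \left(-2 - 4 \left(-5\right)^{2}\right) + 21 = - 81 \left(-2 - 100\right) + 21 = \left(-81\right) \left(-102\right) + 21 = 8262 + 21 = 8283$)
$F{\left(-87,- \frac{167}{165} \right)} - M = \frac{18}{\left(-167\right) \frac{1}{165}} - 8283 = \frac{18}{- \frac{167}{165}} - 8283 = 18 \left(- \frac{165}{167}\right) - 8283 = - \frac{2970}{167} - 8283 = - \frac{1386231}{167}$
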